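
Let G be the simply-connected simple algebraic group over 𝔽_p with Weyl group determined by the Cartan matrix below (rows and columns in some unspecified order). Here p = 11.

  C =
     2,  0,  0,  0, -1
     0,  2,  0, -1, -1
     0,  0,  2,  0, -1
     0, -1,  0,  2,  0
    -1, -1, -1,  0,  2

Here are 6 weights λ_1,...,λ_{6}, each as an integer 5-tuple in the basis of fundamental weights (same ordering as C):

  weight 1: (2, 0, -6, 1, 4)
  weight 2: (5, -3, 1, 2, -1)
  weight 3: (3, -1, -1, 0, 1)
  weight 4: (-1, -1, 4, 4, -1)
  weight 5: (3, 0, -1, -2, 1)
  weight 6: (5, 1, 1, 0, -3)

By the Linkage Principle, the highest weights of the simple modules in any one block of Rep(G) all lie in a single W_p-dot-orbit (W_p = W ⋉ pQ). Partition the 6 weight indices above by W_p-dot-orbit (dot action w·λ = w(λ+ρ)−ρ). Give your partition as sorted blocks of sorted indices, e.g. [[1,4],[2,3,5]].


Cartan matrix: type D_5 (|W|=1920); un-permuting the 5 rows.

Each λ_j+ρ reduced to Ā_11; 5-tuples below use C's row order:

  λ_1+ρ ↦ (3, 0, 5, 2, 0);  λ_2+ρ ↦ (4, 0, 0, 1, 2);  λ_3+ρ ↦ (4, 0, 0, 1, 2);  λ_4+ρ ↦ (0, 0, 5, 5, 0);  λ_5+ρ ↦ (4, 0, 0, 1, 2);  λ_6+ρ ↦ (4, 0, 0, 1, 2)

Grouping the 6 weights by Ā_11-representative: 3 linkage classes.

[[1], [2, 3, 5, 6], [4]]


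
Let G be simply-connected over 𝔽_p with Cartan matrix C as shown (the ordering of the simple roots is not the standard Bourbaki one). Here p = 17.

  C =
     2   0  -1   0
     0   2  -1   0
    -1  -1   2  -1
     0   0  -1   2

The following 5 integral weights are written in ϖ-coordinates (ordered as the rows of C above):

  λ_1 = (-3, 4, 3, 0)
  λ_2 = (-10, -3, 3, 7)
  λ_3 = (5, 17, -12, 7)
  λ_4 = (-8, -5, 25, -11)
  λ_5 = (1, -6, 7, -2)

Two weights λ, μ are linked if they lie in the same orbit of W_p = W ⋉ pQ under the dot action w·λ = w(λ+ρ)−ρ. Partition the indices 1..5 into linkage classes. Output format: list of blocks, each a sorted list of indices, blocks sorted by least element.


Root system D_4: the 4×4 matrix C matches after relabeling.

W_17-reps of the 5 weights in Ā_17 (same 4-coord order as C):

    [1] (2, 5, 2, 1)
    [2] (2, 5, 2, 1)
    [3] (4, 6, 1, 2)
    [4] (2, 5, 2, 1)
    [5] (2, 5, 2, 1)

2 distinct reps among the 5 weights ⇒ 2 W_17-linkage classes:

[[1, 2, 4, 5], [3]]


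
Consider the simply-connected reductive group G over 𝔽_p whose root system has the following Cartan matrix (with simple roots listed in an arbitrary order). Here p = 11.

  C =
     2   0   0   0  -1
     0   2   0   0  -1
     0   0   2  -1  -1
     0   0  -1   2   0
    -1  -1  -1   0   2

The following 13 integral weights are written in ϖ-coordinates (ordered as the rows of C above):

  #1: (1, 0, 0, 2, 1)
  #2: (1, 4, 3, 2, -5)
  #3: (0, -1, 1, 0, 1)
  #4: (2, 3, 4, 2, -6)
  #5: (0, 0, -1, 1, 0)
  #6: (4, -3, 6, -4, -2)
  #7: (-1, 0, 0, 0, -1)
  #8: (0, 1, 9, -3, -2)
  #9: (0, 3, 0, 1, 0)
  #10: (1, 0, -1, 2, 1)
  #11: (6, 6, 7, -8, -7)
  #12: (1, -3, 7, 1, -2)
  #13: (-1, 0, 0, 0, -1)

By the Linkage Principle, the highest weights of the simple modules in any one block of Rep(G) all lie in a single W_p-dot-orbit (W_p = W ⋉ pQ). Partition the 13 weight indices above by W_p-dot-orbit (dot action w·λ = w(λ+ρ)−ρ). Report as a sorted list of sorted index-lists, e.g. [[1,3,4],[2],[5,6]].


Type D_5, rank 5, |W|=1920; reorder rows/cols to standard.

W_11-reps of the 13 weights in Ā_11 (same 5-coord order as C):

  λ_1+ρ ↦ (2, 1, 0, 3, 2)
  λ_2+ρ ↦ (2, 1, 0, 3, 2)
  λ_3+ρ ↦ (1, 0, 2, 1, 2)
  λ_4+ρ ↦ (2, 1, 0, 3, 2)
  λ_5+ρ ↦ (1, 1, 0, 2, 1)
  λ_6+ρ ↦ (2, 1, 0, 3, 2)
  λ_7+ρ ↦ (0, 1, 1, 1, 0)
  λ_8+ρ ↦ (0, 1, 1, 1, 0)
  λ_9+ρ ↦ (1, 4, 1, 2, 1)
  λ_10+ρ ↦ (2, 1, 0, 3, 2)
  λ_11+ρ ↦ (1, 1, 0, 2, 1)
  λ_12+ρ ↦ (1, 1, 0, 2, 1)
  λ_13+ρ ↦ (0, 1, 1, 1, 0)

5 distinct reps among the 13 weights ⇒ 5 W_11-linkage classes:

[[1, 2, 4, 6, 10], [3], [5, 11, 12], [7, 8, 13], [9]]


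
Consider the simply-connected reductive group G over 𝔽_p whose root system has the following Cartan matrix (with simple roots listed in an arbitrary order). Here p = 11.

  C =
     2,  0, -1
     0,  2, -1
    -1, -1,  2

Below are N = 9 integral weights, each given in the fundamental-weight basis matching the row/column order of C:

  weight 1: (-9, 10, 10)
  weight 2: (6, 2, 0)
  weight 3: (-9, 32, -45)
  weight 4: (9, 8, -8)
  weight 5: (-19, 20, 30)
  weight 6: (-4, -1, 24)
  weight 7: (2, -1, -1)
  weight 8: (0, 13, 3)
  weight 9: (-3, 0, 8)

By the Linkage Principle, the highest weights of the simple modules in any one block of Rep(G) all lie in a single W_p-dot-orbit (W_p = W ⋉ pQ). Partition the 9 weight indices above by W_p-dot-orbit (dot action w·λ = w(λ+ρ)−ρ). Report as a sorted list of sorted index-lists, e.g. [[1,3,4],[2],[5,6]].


C ↔ A_3 under row/col permutation; |W(A_3)| = 24.

λ_j+ρ reflected into Ā_11 (⟨·,θ^∨⟩≤11); 3-tuples as given:

  λ_1+ρ ↦ (3, 0, 0)
  λ_2+ρ ↦ (7, 3, 1)
  λ_3+ρ ↦ (3, 0, 0)
  λ_4+ρ ↦ (2, 1, 7)
  λ_5+ρ ↦ (2, 1, 7)
  λ_6+ρ ↦ (3, 0, 0)
  λ_7+ρ ↦ (3, 0, 0)
  λ_8+ρ ↦ (4, 3, 3)
  λ_9+ρ ↦ (2, 1, 7)

Grouping the 9 weights by Ā_11-representative: 4 linkage classes.

[[1, 3, 6, 7], [2], [4, 5, 9], [8]]


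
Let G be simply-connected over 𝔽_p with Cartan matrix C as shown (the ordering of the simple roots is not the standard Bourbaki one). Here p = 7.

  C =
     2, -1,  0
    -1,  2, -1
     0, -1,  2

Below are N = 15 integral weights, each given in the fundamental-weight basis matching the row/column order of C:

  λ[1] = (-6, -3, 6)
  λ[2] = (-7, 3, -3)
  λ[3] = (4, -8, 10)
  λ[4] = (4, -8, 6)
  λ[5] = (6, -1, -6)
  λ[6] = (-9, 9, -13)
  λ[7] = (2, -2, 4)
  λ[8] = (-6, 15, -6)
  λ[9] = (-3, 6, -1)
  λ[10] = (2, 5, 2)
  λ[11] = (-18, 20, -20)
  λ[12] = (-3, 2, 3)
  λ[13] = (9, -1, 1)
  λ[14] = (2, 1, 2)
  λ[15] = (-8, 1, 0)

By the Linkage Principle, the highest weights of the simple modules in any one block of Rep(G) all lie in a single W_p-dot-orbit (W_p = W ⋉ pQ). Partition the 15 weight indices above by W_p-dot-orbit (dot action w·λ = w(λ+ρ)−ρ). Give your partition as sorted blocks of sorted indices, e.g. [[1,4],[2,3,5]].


Root system A_3: the 3×3 matrix C matches after relabeling.

Ā_7 reps of the 15 weights (A_3, coords as presented):

  λ_1 → (2, 5, 0);  λ_2 → (2, 2, 2);  λ_3 → (2, 3, 0);  λ_4 → (2, 5, 0);  λ_5 → (2, 5, 0);  λ_6 → (2, 2, 2);  λ_7 → (2, 1, 4);  λ_8 → (2, 2, 2);  λ_9 → (2, 5, 0);  λ_10 → (2, 2, 2);  λ_11 → (2, 1, 4);  λ_12 → (2, 1, 4);  λ_13 → (2, 3, 0);  λ_14 → (2, 2, 2);  λ_15 → (2, 1, 4)

Partition of {1..15} into 4 W_7-dot-orbits:

[[1, 4, 5, 9], [2, 6, 8, 10, 14], [3, 13], [7, 11, 12, 15]]


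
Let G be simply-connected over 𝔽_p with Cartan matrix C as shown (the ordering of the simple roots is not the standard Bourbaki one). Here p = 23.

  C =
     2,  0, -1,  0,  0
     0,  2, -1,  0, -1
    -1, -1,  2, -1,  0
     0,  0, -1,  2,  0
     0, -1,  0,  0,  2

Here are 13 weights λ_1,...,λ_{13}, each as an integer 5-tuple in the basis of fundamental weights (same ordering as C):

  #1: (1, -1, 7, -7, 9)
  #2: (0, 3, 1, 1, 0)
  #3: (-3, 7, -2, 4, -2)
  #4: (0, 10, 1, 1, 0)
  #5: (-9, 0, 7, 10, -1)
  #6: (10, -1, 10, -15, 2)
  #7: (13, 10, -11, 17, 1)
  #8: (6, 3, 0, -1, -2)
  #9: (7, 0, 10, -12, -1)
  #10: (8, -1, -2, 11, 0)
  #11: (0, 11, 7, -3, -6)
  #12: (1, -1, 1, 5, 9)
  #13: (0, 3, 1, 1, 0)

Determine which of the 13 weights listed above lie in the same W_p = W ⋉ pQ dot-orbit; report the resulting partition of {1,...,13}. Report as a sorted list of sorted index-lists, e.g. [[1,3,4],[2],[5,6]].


Type D_5, rank 5, |W|=1920; reorder rows/cols to standard.

Folding the 13 weights λ_j+ρ into Ā_23 (reps in the given 5-coord order):

  [1] (2, 0, 2, 6, 10) · [2] (1, 4, 2, 2, 1) · [3] (1, 4, 2, 2, 1) · [4] (1, 4, 2, 2, 1) · [5] (8, 1, 0, 11, 0) · [6] (8, 1, 0, 11, 0) · [7] (2, 0, 2, 6, 10) · [8] (7, 3, 1, 0, 1) · [9] (8, 1, 0, 11, 0) · [10] (8, 1, 0, 11, 0) · [11] (1, 4, 2, 2, 1) · [12] (2, 0, 2, 6, 10) · [13] (1, 4, 2, 2, 1)

Linkage partition of the 13 weights (4 classes, p=23):

[[1, 7, 12], [2, 3, 4, 11, 13], [5, 6, 9, 10], [8]]


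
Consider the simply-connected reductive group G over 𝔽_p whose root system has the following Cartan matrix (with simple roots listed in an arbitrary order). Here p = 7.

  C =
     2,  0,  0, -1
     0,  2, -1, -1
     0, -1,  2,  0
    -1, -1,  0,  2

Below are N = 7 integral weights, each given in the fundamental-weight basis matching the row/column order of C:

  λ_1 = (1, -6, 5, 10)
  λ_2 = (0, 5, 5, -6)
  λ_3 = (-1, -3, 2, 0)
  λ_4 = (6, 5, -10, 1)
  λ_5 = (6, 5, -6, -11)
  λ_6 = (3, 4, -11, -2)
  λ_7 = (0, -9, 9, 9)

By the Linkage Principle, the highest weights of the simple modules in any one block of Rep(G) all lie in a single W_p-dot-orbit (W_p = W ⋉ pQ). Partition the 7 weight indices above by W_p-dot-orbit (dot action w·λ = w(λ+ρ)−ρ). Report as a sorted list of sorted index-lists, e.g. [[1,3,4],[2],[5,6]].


Cartan matrix: type A_4 (|W|=120); un-permuting the 4 rows.

Alcove-folded reps (p=7, 7 weights, presented ϖ-order):

  λ_1+ρ ↦ (1, 1, 1, 0);  λ_2+ρ ↦ (1, 1, 1, 0);  λ_3+ρ ↦ (1, 1, 1, 0);  λ_4+ρ ↦ (1, 1, 1, 0);  λ_5+ρ ↦ (2, 3, 1, 0);  λ_6+ρ ↦ (1, 1, 1, 2);  λ_7+ρ ↦ (1, 1, 1, 2)

Linkage partition of the 7 weights (3 classes, p=7):

[[1, 2, 3, 4], [5], [6, 7]]


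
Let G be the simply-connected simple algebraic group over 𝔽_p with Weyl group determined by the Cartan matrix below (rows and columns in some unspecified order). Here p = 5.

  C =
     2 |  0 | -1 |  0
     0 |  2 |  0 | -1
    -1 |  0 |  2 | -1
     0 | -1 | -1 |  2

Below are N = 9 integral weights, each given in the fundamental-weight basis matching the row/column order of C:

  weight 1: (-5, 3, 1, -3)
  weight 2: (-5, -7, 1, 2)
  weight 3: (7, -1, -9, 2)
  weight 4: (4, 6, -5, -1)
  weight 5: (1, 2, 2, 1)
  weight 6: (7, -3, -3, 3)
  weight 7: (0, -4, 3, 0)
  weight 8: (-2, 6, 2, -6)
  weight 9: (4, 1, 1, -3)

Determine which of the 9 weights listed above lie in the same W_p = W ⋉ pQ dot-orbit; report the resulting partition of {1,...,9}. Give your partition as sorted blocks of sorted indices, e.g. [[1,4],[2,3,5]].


Cartan matrix: type A_4 (|W|=120); un-permuting the 4 rows.

Alcove-folded reps (p=5, 9 weights, presented ϖ-order):

  [1] (0, 0, 2, 2) · [2] (0, 0, 2, 2) · [3] (3, 2, 0, 0) · [4] (0, 0, 2, 2) · [5] (3, 2, 0, 0) · [6] (0, 0, 1, 2) · [7] (0, 0, 2, 2) · [8] (0, 0, 1, 2) · [9] (3, 2, 0, 0)

Linkage partition of the 9 weights (3 classes, p=5):

[[1, 2, 4, 7], [3, 5, 9], [6, 8]]


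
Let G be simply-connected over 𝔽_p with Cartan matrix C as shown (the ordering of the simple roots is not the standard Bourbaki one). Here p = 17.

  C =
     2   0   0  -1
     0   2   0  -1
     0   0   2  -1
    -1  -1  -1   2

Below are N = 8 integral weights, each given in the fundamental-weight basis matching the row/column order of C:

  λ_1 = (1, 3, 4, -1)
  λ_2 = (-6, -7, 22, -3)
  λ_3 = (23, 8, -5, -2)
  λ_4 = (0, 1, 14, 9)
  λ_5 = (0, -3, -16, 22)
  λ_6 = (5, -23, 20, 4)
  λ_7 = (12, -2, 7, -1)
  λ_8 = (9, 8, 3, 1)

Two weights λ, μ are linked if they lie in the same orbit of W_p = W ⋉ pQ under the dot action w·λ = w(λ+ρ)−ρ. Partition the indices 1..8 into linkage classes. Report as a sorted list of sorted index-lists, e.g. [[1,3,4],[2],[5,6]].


Cartan matrix: type D_4 (|W|=192); un-permuting the 4 rows.

Folding the 8 weights λ_j+ρ into Ā_17 (reps in the given 4-coord order):

    λ_1+ρ ↦ (2, 4, 5, 0)
    λ_2+ρ ↦ (2, 1, 4, 4)
    λ_3+ρ ↦ (2, 1, 4, 4)
    λ_4+ρ ↦ (2, 1, 4, 4)
    λ_5+ρ ↦ (2, 1, 4, 4)
    λ_6+ρ ↦ (2, 4, 5, 0)
    λ_7+ρ ↦ (9, 3, 4, 0)
    λ_8+ρ ↦ (2, 1, 4, 4)

The 8 indices split into 3 linkage classes (same alcove rep ⇔ same W_17-dot-orbit):

[[1, 6], [2, 3, 4, 5, 8], [7]]


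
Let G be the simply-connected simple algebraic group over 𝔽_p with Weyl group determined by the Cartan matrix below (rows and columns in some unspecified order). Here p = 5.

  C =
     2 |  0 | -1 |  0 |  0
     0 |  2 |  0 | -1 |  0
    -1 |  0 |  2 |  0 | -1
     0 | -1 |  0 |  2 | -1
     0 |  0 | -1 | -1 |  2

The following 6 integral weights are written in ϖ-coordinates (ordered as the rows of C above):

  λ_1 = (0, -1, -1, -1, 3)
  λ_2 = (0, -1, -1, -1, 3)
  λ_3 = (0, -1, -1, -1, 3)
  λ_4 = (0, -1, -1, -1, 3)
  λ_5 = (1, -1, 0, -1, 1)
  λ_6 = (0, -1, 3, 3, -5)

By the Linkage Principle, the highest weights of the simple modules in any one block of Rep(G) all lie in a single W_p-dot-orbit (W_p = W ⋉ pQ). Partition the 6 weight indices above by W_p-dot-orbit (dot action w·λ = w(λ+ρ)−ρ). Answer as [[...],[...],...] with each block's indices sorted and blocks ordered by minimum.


C ↔ A_5 under row/col permutation; |W(A_5)| = 720.

λ_j+ρ reflected into Ā_5 (⟨·,θ^∨⟩≤5); 5-tuples as given:

    [1] (1, 0, 0, 0, 4)
    [2] (1, 0, 0, 0, 4)
    [3] (1, 0, 0, 0, 4)
    [4] (1, 0, 0, 0, 4)
    [5] (2, 0, 1, 0, 2)
    [6] (1, 0, 0, 0, 4)

Linkage partition of the 6 weights (2 classes, p=5):

[[1, 2, 3, 4, 6], [5]]


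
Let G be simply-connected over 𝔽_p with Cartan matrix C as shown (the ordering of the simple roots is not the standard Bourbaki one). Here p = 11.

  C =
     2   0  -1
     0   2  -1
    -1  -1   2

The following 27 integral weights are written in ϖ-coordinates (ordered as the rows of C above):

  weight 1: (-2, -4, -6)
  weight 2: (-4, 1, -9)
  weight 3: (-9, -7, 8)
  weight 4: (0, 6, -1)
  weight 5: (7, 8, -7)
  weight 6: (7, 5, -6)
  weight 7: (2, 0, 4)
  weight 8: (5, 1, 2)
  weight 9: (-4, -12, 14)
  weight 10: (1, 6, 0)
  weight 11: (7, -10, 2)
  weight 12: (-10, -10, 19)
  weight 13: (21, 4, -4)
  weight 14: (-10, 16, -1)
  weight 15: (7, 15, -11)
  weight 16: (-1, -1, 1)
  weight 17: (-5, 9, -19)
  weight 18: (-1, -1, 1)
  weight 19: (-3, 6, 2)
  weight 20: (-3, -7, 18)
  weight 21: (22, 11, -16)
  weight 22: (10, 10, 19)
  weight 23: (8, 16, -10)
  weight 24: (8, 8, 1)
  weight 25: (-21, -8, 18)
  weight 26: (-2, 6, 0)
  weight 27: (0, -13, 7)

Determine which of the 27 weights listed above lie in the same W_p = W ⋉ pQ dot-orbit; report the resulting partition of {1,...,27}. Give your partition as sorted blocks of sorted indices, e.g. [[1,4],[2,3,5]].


C ↔ A_3 under row/col permutation; |W(A_3)| = 24.

Each λ_j+ρ reduced to Ā_11; 3-tuples below use C's row order:

  [1] (3, 1, 5);  [2] (2, 3, 6);  [3] (3, 1, 5);  [4] (1, 7, 0);  [5] (2, 3, 6);  [6] (3, 1, 5);  [7] (3, 1, 5);  [8] (6, 2, 3);  [9] (1, 7, 0);  [10] (2, 7, 1);  [11] (2, 3, 6);  [12] (0, 0, 2);  [13] (2, 3, 6);  [14] (6, 2, 3);  [15] (3, 1, 5);  [16] (0, 0, 2);  [17] (1, 7, 0);  [18] (0, 0, 2);  [19] (2, 7, 1);  [20] (6, 2, 3);  [21] (2, 7, 1);  [22] (0, 0, 2);  [23] (6, 2, 3);  [24] (0, 0, 2);  [25] (2, 7, 1);  [26] (1, 7, 0);  [27] (2, 7, 1)

Linkage partition of the 27 weights (6 classes, p=11):

[[1, 3, 6, 7, 15], [2, 5, 11, 13], [4, 9, 17, 26], [8, 14, 20, 23], [10, 19, 21, 25, 27], [12, 16, 18, 22, 24]]


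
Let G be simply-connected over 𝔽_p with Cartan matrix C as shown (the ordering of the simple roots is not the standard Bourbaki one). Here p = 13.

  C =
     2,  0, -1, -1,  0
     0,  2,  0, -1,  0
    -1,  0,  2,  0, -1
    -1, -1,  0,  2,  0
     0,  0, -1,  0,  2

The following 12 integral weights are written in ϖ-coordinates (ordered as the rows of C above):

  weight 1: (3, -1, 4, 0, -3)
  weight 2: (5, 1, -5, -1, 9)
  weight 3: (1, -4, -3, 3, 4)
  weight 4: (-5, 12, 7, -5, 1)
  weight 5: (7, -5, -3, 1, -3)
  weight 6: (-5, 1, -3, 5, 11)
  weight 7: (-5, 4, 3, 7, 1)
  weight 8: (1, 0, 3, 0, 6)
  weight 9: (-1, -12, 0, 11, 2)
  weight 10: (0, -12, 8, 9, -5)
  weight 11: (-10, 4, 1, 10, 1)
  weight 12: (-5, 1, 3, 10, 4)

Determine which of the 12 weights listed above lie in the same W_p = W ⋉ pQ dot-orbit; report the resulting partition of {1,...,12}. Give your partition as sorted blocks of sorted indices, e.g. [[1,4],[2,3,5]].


Root system A_5: the 5×5 matrix C matches after relabeling.

Each λ_j+ρ reduced to Ā_13; 5-tuples below use C's row order:

    λ_1+ρ ↦ (4, 0, 3, 1, 2)
    λ_2+ρ ↦ (2, 1, 4, 0, 5)
    λ_3+ρ ↦ (0, 3, 2, 1, 3)
    λ_4+ρ ↦ (4, 3, 0, 4, 0)
    λ_5+ρ ↦ (2, 2, 2, 2, 2)
    λ_6+ρ ↦ (2, 1, 4, 0, 5)
    λ_7+ρ ↦ (4, 3, 0, 4, 0)
    λ_8+ρ ↦ (2, 1, 4, 0, 5)
    λ_9+ρ ↦ (0, 8, 1, 1, 0)
    λ_10+ρ ↦ (0, 3, 2, 1, 3)
    λ_11+ρ ↦ (2, 2, 2, 2, 2)
    λ_12+ρ ↦ (4, 3, 0, 4, 0)

Partition of {1..12} into 6 W_13-dot-orbits:

[[1], [2, 6, 8], [3, 10], [4, 7, 12], [5, 11], [9]]


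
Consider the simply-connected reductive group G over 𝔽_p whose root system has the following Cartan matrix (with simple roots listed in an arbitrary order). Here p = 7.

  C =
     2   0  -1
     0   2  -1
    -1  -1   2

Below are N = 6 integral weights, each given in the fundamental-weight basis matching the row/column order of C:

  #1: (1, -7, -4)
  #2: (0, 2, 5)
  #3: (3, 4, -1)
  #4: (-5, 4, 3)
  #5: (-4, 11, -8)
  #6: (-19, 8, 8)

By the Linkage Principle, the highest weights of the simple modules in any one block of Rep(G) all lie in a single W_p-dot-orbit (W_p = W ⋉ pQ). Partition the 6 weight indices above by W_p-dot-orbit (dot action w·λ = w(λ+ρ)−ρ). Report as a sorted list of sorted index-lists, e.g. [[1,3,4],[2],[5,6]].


Root system A_3: the 3×3 matrix C matches after relabeling.

Each λ_j+ρ reduced to Ā_7; 3-tuples below use C's row order:

  1: (4, 0, 1)
  2: (2, 0, 4)
  3: (2, 3, 0)
  4: (2, 3, 0)
  5: (2, 3, 0)
  6: (2, 3, 0)

Linkage partition of the 6 weights (3 classes, p=7):

[[1], [2], [3, 4, 5, 6]]


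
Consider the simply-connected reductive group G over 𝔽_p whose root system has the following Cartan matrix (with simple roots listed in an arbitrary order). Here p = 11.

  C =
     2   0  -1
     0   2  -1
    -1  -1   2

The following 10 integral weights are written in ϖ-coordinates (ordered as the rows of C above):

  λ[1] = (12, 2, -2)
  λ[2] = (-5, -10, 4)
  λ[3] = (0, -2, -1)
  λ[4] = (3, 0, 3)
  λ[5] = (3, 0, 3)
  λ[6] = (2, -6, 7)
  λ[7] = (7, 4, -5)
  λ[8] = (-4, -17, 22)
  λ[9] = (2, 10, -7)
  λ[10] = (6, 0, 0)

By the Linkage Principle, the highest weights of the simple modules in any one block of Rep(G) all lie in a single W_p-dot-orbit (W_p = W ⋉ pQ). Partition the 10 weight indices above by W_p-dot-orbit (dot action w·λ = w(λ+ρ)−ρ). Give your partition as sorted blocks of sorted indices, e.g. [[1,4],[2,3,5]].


Cartan matrix: type A_3 (|W|=24); un-permuting the 3 rows.

λ_j+ρ reflected into Ā_11 (⟨·,θ^∨⟩≤11); 3-tuples as given:

  λ_1+ρ ↦ (7, 1, 1) · λ_2+ρ ↦ (4, 1, 4) · λ_3+ρ ↦ (0, 0, 1) · λ_4+ρ ↦ (4, 1, 4) · λ_5+ρ ↦ (4, 1, 4) · λ_6+ρ ↦ (3, 5, 3) · λ_7+ρ ↦ (4, 1, 4) · λ_8+ρ ↦ (4, 1, 4) · λ_9+ρ ↦ (3, 5, 3) · λ_10+ρ ↦ (7, 1, 1)

Linkage partition of the 10 weights (4 classes, p=11):

[[1, 10], [2, 4, 5, 7, 8], [3], [6, 9]]


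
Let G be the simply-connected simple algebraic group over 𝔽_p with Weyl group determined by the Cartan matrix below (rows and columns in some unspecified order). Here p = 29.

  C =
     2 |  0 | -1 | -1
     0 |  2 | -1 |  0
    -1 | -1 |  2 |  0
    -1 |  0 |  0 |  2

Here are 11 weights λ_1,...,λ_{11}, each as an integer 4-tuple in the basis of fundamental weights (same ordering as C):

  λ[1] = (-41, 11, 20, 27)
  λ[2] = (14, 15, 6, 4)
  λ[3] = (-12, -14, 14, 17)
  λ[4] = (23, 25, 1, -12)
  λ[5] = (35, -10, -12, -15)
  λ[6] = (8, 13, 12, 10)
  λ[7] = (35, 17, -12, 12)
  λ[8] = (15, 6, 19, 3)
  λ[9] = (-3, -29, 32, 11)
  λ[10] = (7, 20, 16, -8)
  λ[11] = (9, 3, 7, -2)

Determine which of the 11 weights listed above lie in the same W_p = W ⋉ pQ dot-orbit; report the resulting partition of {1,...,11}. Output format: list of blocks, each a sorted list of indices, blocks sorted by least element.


C ↔ A_4 under row/col permutation; |W(A_4)| = 120.

Each λ_j+ρ reduced to Ā_29; 4-tuples below use C's row order:

  1: (9, 4, 8, 1) · 2: (6, 2, 7, 9) · 3: (2, 4, 9, 7) · 4: (1, 3, 2, 12) · 5: (2, 4, 9, 7) · 6: (2, 4, 9, 7) · 7: (2, 4, 9, 7) · 8: (2, 4, 9, 7) · 9: (2, 14, 1, 2) · 10: (9, 4, 8, 1) · 11: (9, 4, 8, 1)

These 11 weights hit 5 W_29-dot-orbits; sizes (3, 1, 5, 1, 1):

[[1, 10, 11], [2], [3, 5, 6, 7, 8], [4], [9]]


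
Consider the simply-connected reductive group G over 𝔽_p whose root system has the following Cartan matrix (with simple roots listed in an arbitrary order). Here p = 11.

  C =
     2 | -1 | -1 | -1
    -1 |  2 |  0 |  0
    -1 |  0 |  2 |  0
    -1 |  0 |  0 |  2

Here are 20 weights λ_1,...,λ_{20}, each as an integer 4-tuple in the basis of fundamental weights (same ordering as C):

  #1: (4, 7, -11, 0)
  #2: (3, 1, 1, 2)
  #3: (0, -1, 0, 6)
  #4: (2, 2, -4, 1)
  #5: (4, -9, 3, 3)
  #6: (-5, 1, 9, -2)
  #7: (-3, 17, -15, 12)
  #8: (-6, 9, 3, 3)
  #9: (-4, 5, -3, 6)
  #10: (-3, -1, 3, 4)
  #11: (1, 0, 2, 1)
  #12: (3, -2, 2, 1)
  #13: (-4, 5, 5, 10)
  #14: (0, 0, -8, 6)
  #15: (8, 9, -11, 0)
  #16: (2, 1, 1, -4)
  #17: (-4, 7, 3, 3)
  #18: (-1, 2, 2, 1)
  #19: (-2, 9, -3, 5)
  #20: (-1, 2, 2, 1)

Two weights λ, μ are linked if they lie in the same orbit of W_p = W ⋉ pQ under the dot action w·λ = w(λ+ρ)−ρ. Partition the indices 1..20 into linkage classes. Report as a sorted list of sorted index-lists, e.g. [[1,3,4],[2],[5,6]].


Type D_4, rank 4, |W|=192; reorder rows/cols to standard.

Alcove-folded reps (p=11, 20 weights, presented ϖ-order):

  [1] (2, 1, 3, 2)
  [2] (0, 2, 2, 3)
  [3] (1, 0, 1, 7)
  [4] (0, 3, 3, 2)
  [5] (1, 5, 1, 1)
  [6] (2, 1, 3, 2)
  [7] (0, 2, 2, 3)
  [8] (1, 5, 1, 1)
  [9] (2, 1, 3, 2)
  [10] (0, 2, 2, 3)
  [11] (2, 1, 3, 2)
  [12] (2, 1, 3, 2)
  [13] (0, 3, 3, 2)
  [14] (1, 5, 1, 1)
  [15] (0, 1, 1, 8)
  [16] (0, 2, 2, 3)
  [17] (1, 5, 1, 1)
  [18] (0, 3, 3, 2)
  [19] (1, 5, 1, 1)
  [20] (0, 3, 3, 2)

These 20 weights hit 6 W_11-dot-orbits; sizes (5, 4, 1, 4, 5, 1):

[[1, 6, 9, 11, 12], [2, 7, 10, 16], [3], [4, 13, 18, 20], [5, 8, 14, 17, 19], [15]]


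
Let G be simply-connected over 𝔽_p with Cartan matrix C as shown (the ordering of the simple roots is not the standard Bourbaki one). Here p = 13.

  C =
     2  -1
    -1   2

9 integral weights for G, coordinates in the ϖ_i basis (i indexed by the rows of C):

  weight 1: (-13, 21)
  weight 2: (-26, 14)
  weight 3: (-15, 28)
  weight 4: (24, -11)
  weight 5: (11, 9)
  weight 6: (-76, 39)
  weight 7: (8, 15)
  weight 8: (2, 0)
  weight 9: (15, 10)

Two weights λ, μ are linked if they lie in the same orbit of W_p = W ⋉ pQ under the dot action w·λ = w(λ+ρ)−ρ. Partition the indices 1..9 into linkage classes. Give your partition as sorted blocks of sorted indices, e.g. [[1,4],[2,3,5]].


Cartan matrix: type A_2 (|W|=6); un-permuting the 2 rows.

Each λ_j+ρ reduced to Ā_13; 2-tuples below use C's row order:

    λ_1+ρ ↦ (3, 1)
    λ_2+ρ ↦ (1, 2)
    λ_3+ρ ↦ (1, 2)
    λ_4+ρ ↦ (1, 2)
    λ_5+ρ ↦ (3, 1)
    λ_6+ρ ↦ (3, 1)
    λ_7+ρ ↦ (3, 1)
    λ_8+ρ ↦ (3, 1)
    λ_9+ρ ↦ (1, 2)

Partition of {1..9} into 2 W_13-dot-orbits:

[[1, 5, 6, 7, 8], [2, 3, 4, 9]]


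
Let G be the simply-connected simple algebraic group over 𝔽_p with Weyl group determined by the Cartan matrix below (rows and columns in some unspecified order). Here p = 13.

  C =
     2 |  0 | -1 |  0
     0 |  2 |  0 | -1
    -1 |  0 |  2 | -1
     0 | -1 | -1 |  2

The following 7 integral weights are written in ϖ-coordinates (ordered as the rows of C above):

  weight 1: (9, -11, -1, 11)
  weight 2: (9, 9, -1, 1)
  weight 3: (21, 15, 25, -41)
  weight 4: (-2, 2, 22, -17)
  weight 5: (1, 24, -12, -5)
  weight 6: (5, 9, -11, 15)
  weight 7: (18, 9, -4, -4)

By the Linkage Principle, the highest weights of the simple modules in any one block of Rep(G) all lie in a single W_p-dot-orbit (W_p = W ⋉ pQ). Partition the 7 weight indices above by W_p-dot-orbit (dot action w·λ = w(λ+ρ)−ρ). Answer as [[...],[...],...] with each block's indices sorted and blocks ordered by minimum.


A_4 Cartan matrix, 4 simple roots permuted; ρ=(1,1,1,1).

Ā_13 reps of the 7 weights (A_4, coords as presented):

  [1] (1, 1, 0, 2) · [2] (1, 1, 0, 2) · [3] (8, 2, 1, 0) · [4] (6, 3, 3, 0) · [5] (8, 2, 1, 0) · [6] (6, 3, 3, 0) · [7] (3, 3, 0, 3)

4 distinct reps among the 7 weights ⇒ 4 W_13-linkage classes:

[[1, 2], [3, 5], [4, 6], [7]]


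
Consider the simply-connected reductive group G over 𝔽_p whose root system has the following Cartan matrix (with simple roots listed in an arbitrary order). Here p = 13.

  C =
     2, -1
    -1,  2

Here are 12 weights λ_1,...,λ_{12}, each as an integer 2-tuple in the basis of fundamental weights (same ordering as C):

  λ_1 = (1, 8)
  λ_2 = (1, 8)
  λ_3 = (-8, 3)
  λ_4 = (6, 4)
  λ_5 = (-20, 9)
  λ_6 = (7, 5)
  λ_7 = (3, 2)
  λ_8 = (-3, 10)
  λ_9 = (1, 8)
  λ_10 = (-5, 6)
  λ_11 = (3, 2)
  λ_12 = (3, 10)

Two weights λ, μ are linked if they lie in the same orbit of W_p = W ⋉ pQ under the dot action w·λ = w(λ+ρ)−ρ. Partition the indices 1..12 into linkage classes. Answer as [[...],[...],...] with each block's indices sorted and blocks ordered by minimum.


Type A_2, rank 2, |W|=6; reorder rows/cols to standard.

Folding the 12 weights λ_j+ρ into Ā_13 (reps in the given 2-coord order):

  1: (2, 9);  2: (2, 9);  3: (4, 3);  4: (7, 5);  5: (4, 3);  6: (7, 5);  7: (4, 3);  8: (2, 9);  9: (2, 9);  10: (4, 3);  11: (4, 3);  12: (2, 9)

Grouping the 12 weights by Ā_13-representative: 3 linkage classes.

[[1, 2, 8, 9, 12], [3, 5, 7, 10, 11], [4, 6]]


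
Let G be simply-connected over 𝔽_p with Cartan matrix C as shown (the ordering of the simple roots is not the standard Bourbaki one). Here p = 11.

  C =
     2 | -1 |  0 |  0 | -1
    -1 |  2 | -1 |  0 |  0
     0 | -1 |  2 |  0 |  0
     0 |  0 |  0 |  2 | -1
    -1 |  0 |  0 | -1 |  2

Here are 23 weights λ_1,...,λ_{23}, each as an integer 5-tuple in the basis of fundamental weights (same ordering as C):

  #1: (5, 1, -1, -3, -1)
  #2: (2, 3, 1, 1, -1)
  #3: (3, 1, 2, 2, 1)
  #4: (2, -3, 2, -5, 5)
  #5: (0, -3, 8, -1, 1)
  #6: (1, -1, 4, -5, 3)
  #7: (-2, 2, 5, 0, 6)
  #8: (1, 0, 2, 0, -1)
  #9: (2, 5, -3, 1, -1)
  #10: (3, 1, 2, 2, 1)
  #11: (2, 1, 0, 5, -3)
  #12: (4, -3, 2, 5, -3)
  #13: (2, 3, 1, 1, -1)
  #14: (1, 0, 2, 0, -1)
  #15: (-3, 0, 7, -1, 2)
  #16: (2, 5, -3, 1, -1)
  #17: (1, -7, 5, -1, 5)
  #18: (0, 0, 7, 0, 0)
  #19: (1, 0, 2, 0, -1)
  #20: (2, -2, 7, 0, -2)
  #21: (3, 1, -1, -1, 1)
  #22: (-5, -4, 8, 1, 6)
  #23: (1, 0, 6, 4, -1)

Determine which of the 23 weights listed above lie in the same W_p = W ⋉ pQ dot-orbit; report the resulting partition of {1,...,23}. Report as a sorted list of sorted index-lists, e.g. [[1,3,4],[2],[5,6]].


Type A_5, rank 5, |W|=720; reorder rows/cols to standard.

Each λ_j+ρ reduced to Ā_11; 5-tuples below use C's row order:

  [1] (4, 2, 0, 0, 2);  [2] (3, 4, 2, 2, 0);  [3] (4, 2, 0, 0, 2);  [4] (1, 2, 1, 4, 2);  [5] (1, 1, 7, 0, 1);  [6] (2, 0, 5, 4, 0);  [7] (1, 2, 1, 4, 2);  [8] (2, 1, 3, 1, 0);  [9] (3, 4, 2, 2, 0);  [10] (4, 2, 0, 0, 2);  [11] (1, 2, 1, 4, 2);  [12] (1, 2, 1, 4, 2);  [13] (3, 4, 2, 2, 0);  [14] (2, 1, 3, 1, 0);  [15] (1, 1, 7, 0, 1);  [16] (3, 4, 2, 2, 0);  [17] (4, 2, 0, 0, 2);  [18] (1, 1, 7, 0, 1);  [19] (2, 1, 3, 1, 0);  [20] (1, 1, 7, 0, 1);  [21] (4, 2, 0, 0, 2);  [22] (3, 4, 2, 2, 0);  [23] (2, 1, 3, 1, 0)

6 distinct reps among the 23 weights ⇒ 6 W_11-linkage classes:

[[1, 3, 10, 17, 21], [2, 9, 13, 16, 22], [4, 7, 11, 12], [5, 15, 18, 20], [6], [8, 14, 19, 23]]


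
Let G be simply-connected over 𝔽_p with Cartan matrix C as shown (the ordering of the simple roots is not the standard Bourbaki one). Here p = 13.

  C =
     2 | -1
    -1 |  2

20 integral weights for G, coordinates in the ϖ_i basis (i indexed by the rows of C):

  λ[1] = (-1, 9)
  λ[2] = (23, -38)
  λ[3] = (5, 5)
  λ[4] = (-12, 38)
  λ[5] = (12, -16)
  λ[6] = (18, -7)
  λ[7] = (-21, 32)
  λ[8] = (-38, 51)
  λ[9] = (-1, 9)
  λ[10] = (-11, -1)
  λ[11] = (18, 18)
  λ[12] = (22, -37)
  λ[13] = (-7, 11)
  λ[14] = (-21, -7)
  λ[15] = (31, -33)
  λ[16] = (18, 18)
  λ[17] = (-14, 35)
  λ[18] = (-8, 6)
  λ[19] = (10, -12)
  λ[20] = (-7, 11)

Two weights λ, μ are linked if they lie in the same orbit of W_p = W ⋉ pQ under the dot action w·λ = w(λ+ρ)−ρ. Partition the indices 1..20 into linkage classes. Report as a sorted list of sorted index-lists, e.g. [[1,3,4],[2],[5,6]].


A_2 Cartan matrix, 2 simple roots permuted; ρ=(1,1).

Folding the 20 weights λ_j+ρ into Ā_13 (reps in the given 2-coord order):

  λ_1 → (0, 10) · λ_2 → (0, 11) · λ_3 → (6, 6) · λ_4 → (0, 11) · λ_5 → (0, 11) · λ_6 → (7, 0) · λ_7 → (7, 0) · λ_8 → (0, 11) · λ_9 → (0, 10) · λ_10 → (0, 10) · λ_11 → (6, 6) · λ_12 → (0, 10) · λ_13 → (6, 6) · λ_14 → (7, 0) · λ_15 → (7, 0) · λ_16 → (6, 6) · λ_17 → (0, 10) · λ_18 → (7, 0) · λ_19 → (0, 11) · λ_20 → (6, 6)

The 20 indices split into 4 linkage classes (same alcove rep ⇔ same W_13-dot-orbit):

[[1, 9, 10, 12, 17], [2, 4, 5, 8, 19], [3, 11, 13, 16, 20], [6, 7, 14, 15, 18]]


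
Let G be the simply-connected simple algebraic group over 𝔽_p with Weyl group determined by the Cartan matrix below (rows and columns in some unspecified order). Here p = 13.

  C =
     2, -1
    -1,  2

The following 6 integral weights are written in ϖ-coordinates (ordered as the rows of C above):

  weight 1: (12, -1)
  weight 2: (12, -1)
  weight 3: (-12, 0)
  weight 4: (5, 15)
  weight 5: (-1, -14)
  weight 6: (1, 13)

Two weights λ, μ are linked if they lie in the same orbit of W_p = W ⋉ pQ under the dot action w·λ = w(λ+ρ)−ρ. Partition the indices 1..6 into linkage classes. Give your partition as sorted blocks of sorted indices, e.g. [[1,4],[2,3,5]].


C ↔ A_2 under row/col permutation; |W(A_2)| = 6.

Folding the 6 weights λ_j+ρ into Ā_13 (reps in the given 2-coord order):

  λ_1 → (13, 0)
  λ_2 → (13, 0)
  λ_3 → (1, 10)
  λ_4 → (3, 4)
  λ_5 → (13, 0)
  λ_6 → (1, 10)

3 distinct reps among the 6 weights ⇒ 3 W_13-linkage classes:

[[1, 2, 5], [3, 6], [4]]


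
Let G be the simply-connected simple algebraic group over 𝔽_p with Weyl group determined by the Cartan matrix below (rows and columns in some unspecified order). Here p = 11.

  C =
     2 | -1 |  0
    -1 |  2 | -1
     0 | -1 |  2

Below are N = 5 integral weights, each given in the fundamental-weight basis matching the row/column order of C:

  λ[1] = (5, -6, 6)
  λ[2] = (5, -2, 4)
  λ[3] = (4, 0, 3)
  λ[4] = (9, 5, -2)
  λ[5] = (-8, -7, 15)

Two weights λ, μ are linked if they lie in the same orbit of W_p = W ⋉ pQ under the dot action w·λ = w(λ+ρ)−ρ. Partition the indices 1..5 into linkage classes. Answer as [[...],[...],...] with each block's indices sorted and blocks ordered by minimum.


A_3 Cartan matrix, 3 simple roots permuted; ρ=(1,1,1).

Ā_11 reps of the 5 weights (A_3, coords as presented):

    [1] (1, 5, 2)
    [2] (5, 1, 4)
    [3] (5, 1, 4)
    [4] (5, 1, 4)
    [5] (1, 5, 2)

Partition of {1..5} into 2 W_11-dot-orbits:

[[1, 5], [2, 3, 4]]


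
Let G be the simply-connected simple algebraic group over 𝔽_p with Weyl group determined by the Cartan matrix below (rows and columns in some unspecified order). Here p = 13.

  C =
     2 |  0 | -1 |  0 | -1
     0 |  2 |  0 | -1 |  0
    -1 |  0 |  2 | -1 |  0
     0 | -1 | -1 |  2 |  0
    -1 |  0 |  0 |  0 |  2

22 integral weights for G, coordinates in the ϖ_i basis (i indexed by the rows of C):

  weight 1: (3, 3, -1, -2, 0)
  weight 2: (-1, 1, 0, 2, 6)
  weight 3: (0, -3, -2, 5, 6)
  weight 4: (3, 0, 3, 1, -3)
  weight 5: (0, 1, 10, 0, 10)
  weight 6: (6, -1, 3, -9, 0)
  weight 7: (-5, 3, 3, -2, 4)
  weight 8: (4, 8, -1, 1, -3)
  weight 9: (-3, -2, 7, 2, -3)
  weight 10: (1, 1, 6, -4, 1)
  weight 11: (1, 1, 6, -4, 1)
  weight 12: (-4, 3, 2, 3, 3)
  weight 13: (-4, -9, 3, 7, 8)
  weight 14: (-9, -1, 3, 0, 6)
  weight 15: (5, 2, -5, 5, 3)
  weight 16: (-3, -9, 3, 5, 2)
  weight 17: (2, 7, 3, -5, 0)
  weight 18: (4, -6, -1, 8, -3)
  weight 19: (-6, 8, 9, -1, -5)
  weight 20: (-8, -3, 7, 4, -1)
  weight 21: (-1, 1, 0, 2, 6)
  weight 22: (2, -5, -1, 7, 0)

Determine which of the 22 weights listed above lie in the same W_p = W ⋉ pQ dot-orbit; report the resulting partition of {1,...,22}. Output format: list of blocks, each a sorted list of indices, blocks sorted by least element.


Root system A_5: the 5×5 matrix C matches after relabeling.

Alcove-folded reps (p=13, 22 weights, presented ϖ-order):

  1: (3, 3, 1, 0, 1)
  2: (0, 2, 1, 3, 7)
  3: (0, 2, 1, 3, 7)
  4: (2, 1, 4, 2, 2)
  5: (1, 1, 0, 10, 1)
  6: (3, 4, 0, 4, 1)
  7: (3, 3, 1, 0, 1)
  8: (2, 6, 0, 2, 1)
  9: (2, 1, 4, 2, 2)
  10: (2, 1, 4, 2, 2)
  11: (2, 1, 4, 2, 2)
  12: (3, 4, 0, 4, 1)
  13: (3, 3, 1, 0, 1)
  14: (3, 3, 1, 0, 1)
  15: (2, 1, 4, 2, 2)
  16: (2, 6, 0, 2, 1)
  17: (3, 4, 0, 4, 1)
  18: (3, 4, 0, 4, 1)
  19: (3, 3, 1, 0, 1)
  20: (0, 2, 1, 3, 7)
  21: (0, 2, 1, 3, 7)
  22: (3, 4, 0, 4, 1)

6 distinct reps among the 22 weights ⇒ 6 W_13-linkage classes:

[[1, 7, 13, 14, 19], [2, 3, 20, 21], [4, 9, 10, 11, 15], [5], [6, 12, 17, 18, 22], [8, 16]]


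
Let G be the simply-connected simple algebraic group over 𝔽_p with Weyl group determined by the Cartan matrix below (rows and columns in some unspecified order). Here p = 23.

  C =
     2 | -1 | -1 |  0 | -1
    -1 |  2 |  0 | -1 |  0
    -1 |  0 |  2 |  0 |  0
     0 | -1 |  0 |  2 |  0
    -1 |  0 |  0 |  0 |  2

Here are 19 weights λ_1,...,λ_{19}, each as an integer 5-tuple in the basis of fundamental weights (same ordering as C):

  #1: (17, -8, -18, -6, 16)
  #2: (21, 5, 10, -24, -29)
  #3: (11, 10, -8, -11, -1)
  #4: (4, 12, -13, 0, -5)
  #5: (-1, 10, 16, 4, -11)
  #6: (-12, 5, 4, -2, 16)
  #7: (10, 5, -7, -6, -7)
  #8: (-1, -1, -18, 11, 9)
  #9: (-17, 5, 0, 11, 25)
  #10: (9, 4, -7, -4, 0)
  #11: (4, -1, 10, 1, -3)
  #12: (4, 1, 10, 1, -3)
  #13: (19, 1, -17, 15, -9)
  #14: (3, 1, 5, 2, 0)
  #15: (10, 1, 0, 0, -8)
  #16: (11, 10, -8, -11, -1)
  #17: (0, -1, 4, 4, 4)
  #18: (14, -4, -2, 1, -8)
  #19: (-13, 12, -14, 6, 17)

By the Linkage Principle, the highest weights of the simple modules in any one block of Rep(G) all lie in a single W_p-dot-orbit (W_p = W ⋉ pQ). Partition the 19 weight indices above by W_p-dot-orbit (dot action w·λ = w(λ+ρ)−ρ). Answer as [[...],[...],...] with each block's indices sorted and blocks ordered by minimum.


Root system D_5: the 5×5 matrix C matches after relabeling.

Alcove-folded reps (p=23, 19 weights, presented ϖ-order):

  1: (1, 0, 5, 5, 5)
  2: (0, 5, 7, 5, 0)
  3: (0, 5, 7, 5, 0)
  4: (4, 2, 1, 1, 7)
  5: (0, 5, 7, 5, 0)
  6: (1, 0, 5, 5, 5)
  7: (1, 0, 5, 5, 5)
  8: (0, 5, 7, 5, 0)
  9: (4, 2, 6, 3, 1)
  10: (4, 2, 6, 3, 1)
  11: (3, 0, 11, 2, 2)
  12: (3, 0, 11, 2, 2)
  13: (4, 2, 1, 1, 7)
  14: (4, 2, 6, 3, 1)
  15: (4, 2, 1, 1, 7)
  16: (0, 5, 7, 5, 0)
  17: (1, 0, 5, 5, 5)
  18: (4, 2, 1, 1, 7)
  19: (4, 2, 6, 3, 1)

Partition of {1..19} into 5 W_23-dot-orbits:

[[1, 6, 7, 17], [2, 3, 5, 8, 16], [4, 13, 15, 18], [9, 10, 14, 19], [11, 12]]


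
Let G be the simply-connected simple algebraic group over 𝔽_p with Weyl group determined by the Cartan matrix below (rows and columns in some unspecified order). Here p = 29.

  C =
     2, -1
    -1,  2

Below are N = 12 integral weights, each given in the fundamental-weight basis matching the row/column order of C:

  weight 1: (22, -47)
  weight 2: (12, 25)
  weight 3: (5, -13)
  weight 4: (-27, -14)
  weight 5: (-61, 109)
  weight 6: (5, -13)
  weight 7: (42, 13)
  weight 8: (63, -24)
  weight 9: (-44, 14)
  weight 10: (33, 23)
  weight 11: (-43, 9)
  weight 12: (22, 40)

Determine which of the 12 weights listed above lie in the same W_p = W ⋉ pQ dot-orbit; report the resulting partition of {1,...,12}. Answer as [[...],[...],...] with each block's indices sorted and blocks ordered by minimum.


C ↔ A_2 under row/col permutation; |W(A_2)| = 6.

Ā_29 reps of the 12 weights (A_2, coords as presented):

    λ_1 → (6, 6)
    λ_2 → (3, 16)
    λ_3 → (6, 6)
    λ_4 → (3, 16)
    λ_5 → (6, 2)
    λ_6 → (6, 6)
    λ_7 → (1, 14)
    λ_8 → (6, 6)
    λ_9 → (1, 14)
    λ_10 → (0, 5)
    λ_11 → (3, 16)
    λ_12 → (6, 6)

5 distinct reps among the 12 weights ⇒ 5 W_29-linkage classes:

[[1, 3, 6, 8, 12], [2, 4, 11], [5], [7, 9], [10]]


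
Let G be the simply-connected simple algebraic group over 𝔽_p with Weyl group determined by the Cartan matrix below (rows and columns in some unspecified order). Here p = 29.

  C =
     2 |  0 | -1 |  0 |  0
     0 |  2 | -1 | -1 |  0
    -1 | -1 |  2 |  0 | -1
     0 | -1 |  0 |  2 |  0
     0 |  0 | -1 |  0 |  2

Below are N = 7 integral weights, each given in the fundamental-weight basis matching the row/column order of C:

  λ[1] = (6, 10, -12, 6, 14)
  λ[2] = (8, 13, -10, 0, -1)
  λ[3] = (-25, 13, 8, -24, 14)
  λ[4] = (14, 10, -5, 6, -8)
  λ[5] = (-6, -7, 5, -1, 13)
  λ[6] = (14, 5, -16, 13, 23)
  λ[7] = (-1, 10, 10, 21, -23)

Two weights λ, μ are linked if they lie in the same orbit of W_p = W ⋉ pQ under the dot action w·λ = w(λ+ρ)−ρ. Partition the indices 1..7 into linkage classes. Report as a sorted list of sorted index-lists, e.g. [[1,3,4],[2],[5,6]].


C ↔ D_5 under row/col permutation; |W(D_5)| = 1920.

Alcove-folded reps (p=29, 7 weights, presented ϖ-order):

  λ_1+ρ ↦ (4, 0, 7, 7, 4)
  λ_2+ρ ↦ (0, 5, 0, 1, 9)
  λ_3+ρ ↦ (0, 5, 0, 1, 9)
  λ_4+ρ ↦ (4, 0, 7, 7, 4)
  λ_5+ρ ↦ (0, 5, 0, 1, 9)
  λ_6+ρ ↦ (0, 5, 0, 1, 9)
  λ_7+ρ ↦ (4, 0, 7, 7, 4)

Grouping the 7 weights by Ā_29-representative: 2 linkage classes.

[[1, 4, 7], [2, 3, 5, 6]]


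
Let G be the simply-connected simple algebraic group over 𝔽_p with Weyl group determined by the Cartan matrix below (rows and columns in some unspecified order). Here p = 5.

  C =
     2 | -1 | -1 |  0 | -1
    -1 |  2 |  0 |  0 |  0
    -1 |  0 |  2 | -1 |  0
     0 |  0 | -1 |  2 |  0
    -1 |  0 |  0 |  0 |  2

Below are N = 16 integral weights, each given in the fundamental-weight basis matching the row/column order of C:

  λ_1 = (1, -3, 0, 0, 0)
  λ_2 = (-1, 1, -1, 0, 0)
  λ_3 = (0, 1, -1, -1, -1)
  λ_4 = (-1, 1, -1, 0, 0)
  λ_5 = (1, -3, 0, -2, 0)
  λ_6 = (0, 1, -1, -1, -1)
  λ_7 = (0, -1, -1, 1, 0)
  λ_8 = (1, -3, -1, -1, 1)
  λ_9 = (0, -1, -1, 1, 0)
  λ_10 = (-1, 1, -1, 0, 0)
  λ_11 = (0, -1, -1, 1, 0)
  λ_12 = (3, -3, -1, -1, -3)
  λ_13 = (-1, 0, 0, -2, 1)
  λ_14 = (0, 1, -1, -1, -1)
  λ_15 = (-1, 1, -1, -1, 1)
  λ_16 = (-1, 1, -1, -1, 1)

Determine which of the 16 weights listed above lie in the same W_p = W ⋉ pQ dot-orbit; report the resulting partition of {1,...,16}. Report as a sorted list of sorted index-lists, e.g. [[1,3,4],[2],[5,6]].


D_5 Cartan matrix, 5 simple roots permuted; ρ=(1,1,1,1,1).

Ā_5 reps of the 16 weights (D_5, coords as presented):

    1: (0, 2, 0, 1, 1)
    2: (0, 2, 0, 1, 1)
    3: (1, 2, 0, 0, 0)
    4: (0, 2, 0, 1, 1)
    5: (0, 2, 0, 1, 1)
    6: (1, 2, 0, 0, 0)
    7: (1, 0, 0, 2, 1)
    8: (0, 2, 0, 0, 2)
    9: (1, 0, 0, 2, 1)
    10: (0, 2, 0, 1, 1)
    11: (1, 0, 0, 2, 1)
    12: (0, 2, 0, 0, 2)
    13: (0, 1, 0, 1, 2)
    14: (1, 2, 0, 0, 0)
    15: (0, 2, 0, 0, 2)
    16: (0, 2, 0, 0, 2)

Linkage partition of the 16 weights (5 classes, p=5):

[[1, 2, 4, 5, 10], [3, 6, 14], [7, 9, 11], [8, 12, 15, 16], [13]]


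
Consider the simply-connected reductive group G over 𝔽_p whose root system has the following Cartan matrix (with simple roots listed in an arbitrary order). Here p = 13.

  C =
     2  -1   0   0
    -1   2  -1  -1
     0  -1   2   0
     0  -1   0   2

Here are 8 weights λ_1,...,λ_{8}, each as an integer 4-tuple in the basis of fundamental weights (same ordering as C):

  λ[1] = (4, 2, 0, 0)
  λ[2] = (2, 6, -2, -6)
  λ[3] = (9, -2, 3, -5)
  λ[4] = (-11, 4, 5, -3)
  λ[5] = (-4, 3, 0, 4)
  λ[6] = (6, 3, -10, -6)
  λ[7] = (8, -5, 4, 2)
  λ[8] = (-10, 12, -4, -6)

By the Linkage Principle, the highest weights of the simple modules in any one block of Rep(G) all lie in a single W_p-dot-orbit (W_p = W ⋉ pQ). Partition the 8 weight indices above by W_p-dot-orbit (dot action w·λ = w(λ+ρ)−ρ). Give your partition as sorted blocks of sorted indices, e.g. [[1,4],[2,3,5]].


Cartan matrix: type D_4 (|W|=192); un-permuting the 4 rows.

Alcove-folded reps (p=13, 8 weights, presented ϖ-order):

  1: (5, 3, 1, 1);  2: (3, 1, 1, 5);  3: (5, 3, 1, 1);  4: (3, 1, 1, 5);  5: (3, 1, 1, 5);  6: (3, 1, 1, 5);  7: (5, 3, 1, 1);  8: (5, 3, 1, 1)

Grouping the 8 weights by Ā_13-representative: 2 linkage classes.

[[1, 3, 7, 8], [2, 4, 5, 6]]
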